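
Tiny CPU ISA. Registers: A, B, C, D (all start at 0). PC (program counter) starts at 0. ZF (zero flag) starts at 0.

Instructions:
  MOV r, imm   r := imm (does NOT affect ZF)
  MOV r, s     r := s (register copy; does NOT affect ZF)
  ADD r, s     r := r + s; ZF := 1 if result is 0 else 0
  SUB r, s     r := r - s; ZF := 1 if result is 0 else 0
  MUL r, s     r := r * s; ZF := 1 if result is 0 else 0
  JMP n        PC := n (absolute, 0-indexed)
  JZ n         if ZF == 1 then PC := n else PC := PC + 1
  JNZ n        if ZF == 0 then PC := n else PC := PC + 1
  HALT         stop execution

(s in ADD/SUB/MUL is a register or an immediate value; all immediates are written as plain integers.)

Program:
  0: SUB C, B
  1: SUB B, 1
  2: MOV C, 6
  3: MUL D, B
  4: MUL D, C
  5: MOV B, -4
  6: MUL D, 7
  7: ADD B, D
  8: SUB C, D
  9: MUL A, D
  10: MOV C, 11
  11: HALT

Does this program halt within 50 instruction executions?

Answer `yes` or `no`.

Step 1: PC=0 exec 'SUB C, B'. After: A=0 B=0 C=0 D=0 ZF=1 PC=1
Step 2: PC=1 exec 'SUB B, 1'. After: A=0 B=-1 C=0 D=0 ZF=0 PC=2
Step 3: PC=2 exec 'MOV C, 6'. After: A=0 B=-1 C=6 D=0 ZF=0 PC=3
Step 4: PC=3 exec 'MUL D, B'. After: A=0 B=-1 C=6 D=0 ZF=1 PC=4
Step 5: PC=4 exec 'MUL D, C'. After: A=0 B=-1 C=6 D=0 ZF=1 PC=5
Step 6: PC=5 exec 'MOV B, -4'. After: A=0 B=-4 C=6 D=0 ZF=1 PC=6
Step 7: PC=6 exec 'MUL D, 7'. After: A=0 B=-4 C=6 D=0 ZF=1 PC=7
Step 8: PC=7 exec 'ADD B, D'. After: A=0 B=-4 C=6 D=0 ZF=0 PC=8
Step 9: PC=8 exec 'SUB C, D'. After: A=0 B=-4 C=6 D=0 ZF=0 PC=9
Step 10: PC=9 exec 'MUL A, D'. After: A=0 B=-4 C=6 D=0 ZF=1 PC=10
Step 11: PC=10 exec 'MOV C, 11'. After: A=0 B=-4 C=11 D=0 ZF=1 PC=11
Step 12: PC=11 exec 'HALT'. After: A=0 B=-4 C=11 D=0 ZF=1 PC=11 HALTED

Answer: yes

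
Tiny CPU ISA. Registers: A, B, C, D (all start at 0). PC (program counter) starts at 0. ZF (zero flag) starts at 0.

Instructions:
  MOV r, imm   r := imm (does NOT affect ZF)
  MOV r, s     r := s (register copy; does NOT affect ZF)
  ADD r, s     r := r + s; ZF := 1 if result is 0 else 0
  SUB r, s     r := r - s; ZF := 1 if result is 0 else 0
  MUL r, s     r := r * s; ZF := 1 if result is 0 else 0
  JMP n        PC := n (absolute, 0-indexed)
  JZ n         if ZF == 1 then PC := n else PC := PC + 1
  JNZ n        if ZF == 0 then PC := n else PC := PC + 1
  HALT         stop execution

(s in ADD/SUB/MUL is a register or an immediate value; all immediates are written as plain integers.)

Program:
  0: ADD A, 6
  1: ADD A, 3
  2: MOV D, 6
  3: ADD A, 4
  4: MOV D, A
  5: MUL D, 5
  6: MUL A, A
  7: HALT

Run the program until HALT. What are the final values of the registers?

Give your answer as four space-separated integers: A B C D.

Answer: 169 0 0 65

Derivation:
Step 1: PC=0 exec 'ADD A, 6'. After: A=6 B=0 C=0 D=0 ZF=0 PC=1
Step 2: PC=1 exec 'ADD A, 3'. After: A=9 B=0 C=0 D=0 ZF=0 PC=2
Step 3: PC=2 exec 'MOV D, 6'. After: A=9 B=0 C=0 D=6 ZF=0 PC=3
Step 4: PC=3 exec 'ADD A, 4'. After: A=13 B=0 C=0 D=6 ZF=0 PC=4
Step 5: PC=4 exec 'MOV D, A'. After: A=13 B=0 C=0 D=13 ZF=0 PC=5
Step 6: PC=5 exec 'MUL D, 5'. After: A=13 B=0 C=0 D=65 ZF=0 PC=6
Step 7: PC=6 exec 'MUL A, A'. After: A=169 B=0 C=0 D=65 ZF=0 PC=7
Step 8: PC=7 exec 'HALT'. After: A=169 B=0 C=0 D=65 ZF=0 PC=7 HALTED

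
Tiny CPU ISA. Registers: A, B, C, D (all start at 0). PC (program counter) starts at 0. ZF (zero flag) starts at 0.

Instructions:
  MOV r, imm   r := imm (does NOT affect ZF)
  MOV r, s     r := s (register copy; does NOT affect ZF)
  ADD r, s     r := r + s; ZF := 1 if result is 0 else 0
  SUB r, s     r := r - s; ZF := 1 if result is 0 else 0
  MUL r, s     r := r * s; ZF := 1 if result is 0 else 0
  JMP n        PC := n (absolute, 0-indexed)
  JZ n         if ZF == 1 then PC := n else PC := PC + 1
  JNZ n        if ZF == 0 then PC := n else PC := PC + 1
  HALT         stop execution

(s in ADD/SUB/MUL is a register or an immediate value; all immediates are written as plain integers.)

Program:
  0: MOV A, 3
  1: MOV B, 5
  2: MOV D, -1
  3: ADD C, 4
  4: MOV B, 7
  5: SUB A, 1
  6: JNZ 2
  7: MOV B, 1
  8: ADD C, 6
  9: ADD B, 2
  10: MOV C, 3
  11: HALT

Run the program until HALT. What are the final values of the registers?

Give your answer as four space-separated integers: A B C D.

Step 1: PC=0 exec 'MOV A, 3'. After: A=3 B=0 C=0 D=0 ZF=0 PC=1
Step 2: PC=1 exec 'MOV B, 5'. After: A=3 B=5 C=0 D=0 ZF=0 PC=2
Step 3: PC=2 exec 'MOV D, -1'. After: A=3 B=5 C=0 D=-1 ZF=0 PC=3
Step 4: PC=3 exec 'ADD C, 4'. After: A=3 B=5 C=4 D=-1 ZF=0 PC=4
Step 5: PC=4 exec 'MOV B, 7'. After: A=3 B=7 C=4 D=-1 ZF=0 PC=5
Step 6: PC=5 exec 'SUB A, 1'. After: A=2 B=7 C=4 D=-1 ZF=0 PC=6
Step 7: PC=6 exec 'JNZ 2'. After: A=2 B=7 C=4 D=-1 ZF=0 PC=2
Step 8: PC=2 exec 'MOV D, -1'. After: A=2 B=7 C=4 D=-1 ZF=0 PC=3
Step 9: PC=3 exec 'ADD C, 4'. After: A=2 B=7 C=8 D=-1 ZF=0 PC=4
Step 10: PC=4 exec 'MOV B, 7'. After: A=2 B=7 C=8 D=-1 ZF=0 PC=5
Step 11: PC=5 exec 'SUB A, 1'. After: A=1 B=7 C=8 D=-1 ZF=0 PC=6
Step 12: PC=6 exec 'JNZ 2'. After: A=1 B=7 C=8 D=-1 ZF=0 PC=2
Step 13: PC=2 exec 'MOV D, -1'. After: A=1 B=7 C=8 D=-1 ZF=0 PC=3
Step 14: PC=3 exec 'ADD C, 4'. After: A=1 B=7 C=12 D=-1 ZF=0 PC=4
Step 15: PC=4 exec 'MOV B, 7'. After: A=1 B=7 C=12 D=-1 ZF=0 PC=5
Step 16: PC=5 exec 'SUB A, 1'. After: A=0 B=7 C=12 D=-1 ZF=1 PC=6
Step 17: PC=6 exec 'JNZ 2'. After: A=0 B=7 C=12 D=-1 ZF=1 PC=7
Step 18: PC=7 exec 'MOV B, 1'. After: A=0 B=1 C=12 D=-1 ZF=1 PC=8
Step 19: PC=8 exec 'ADD C, 6'. After: A=0 B=1 C=18 D=-1 ZF=0 PC=9
Step 20: PC=9 exec 'ADD B, 2'. After: A=0 B=3 C=18 D=-1 ZF=0 PC=10
Step 21: PC=10 exec 'MOV C, 3'. After: A=0 B=3 C=3 D=-1 ZF=0 PC=11
Step 22: PC=11 exec 'HALT'. After: A=0 B=3 C=3 D=-1 ZF=0 PC=11 HALTED

Answer: 0 3 3 -1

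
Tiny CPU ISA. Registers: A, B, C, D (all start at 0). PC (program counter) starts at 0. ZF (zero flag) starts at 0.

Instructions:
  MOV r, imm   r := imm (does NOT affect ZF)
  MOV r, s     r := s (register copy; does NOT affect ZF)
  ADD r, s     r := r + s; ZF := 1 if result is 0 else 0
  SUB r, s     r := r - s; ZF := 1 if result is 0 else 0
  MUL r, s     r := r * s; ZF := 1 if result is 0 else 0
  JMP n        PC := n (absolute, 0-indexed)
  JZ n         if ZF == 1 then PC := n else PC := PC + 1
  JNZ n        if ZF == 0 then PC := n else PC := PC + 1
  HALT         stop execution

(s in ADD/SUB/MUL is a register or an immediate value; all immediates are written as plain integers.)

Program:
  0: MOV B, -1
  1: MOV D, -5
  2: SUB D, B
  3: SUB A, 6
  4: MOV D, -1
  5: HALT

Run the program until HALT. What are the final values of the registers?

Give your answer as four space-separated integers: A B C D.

Answer: -6 -1 0 -1

Derivation:
Step 1: PC=0 exec 'MOV B, -1'. After: A=0 B=-1 C=0 D=0 ZF=0 PC=1
Step 2: PC=1 exec 'MOV D, -5'. After: A=0 B=-1 C=0 D=-5 ZF=0 PC=2
Step 3: PC=2 exec 'SUB D, B'. After: A=0 B=-1 C=0 D=-4 ZF=0 PC=3
Step 4: PC=3 exec 'SUB A, 6'. After: A=-6 B=-1 C=0 D=-4 ZF=0 PC=4
Step 5: PC=4 exec 'MOV D, -1'. After: A=-6 B=-1 C=0 D=-1 ZF=0 PC=5
Step 6: PC=5 exec 'HALT'. After: A=-6 B=-1 C=0 D=-1 ZF=0 PC=5 HALTED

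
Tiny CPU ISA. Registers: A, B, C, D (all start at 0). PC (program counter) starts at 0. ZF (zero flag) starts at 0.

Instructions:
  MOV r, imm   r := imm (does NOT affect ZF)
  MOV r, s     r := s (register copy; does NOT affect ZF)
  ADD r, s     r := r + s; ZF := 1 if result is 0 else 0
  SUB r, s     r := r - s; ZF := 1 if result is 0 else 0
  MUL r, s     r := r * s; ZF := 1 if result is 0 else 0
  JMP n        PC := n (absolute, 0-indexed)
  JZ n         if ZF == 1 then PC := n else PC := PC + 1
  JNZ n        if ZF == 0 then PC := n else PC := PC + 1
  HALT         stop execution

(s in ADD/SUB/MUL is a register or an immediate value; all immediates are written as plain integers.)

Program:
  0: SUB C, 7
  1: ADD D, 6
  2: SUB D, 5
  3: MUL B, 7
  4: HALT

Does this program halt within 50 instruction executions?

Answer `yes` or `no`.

Answer: yes

Derivation:
Step 1: PC=0 exec 'SUB C, 7'. After: A=0 B=0 C=-7 D=0 ZF=0 PC=1
Step 2: PC=1 exec 'ADD D, 6'. After: A=0 B=0 C=-7 D=6 ZF=0 PC=2
Step 3: PC=2 exec 'SUB D, 5'. After: A=0 B=0 C=-7 D=1 ZF=0 PC=3
Step 4: PC=3 exec 'MUL B, 7'. After: A=0 B=0 C=-7 D=1 ZF=1 PC=4
Step 5: PC=4 exec 'HALT'. After: A=0 B=0 C=-7 D=1 ZF=1 PC=4 HALTED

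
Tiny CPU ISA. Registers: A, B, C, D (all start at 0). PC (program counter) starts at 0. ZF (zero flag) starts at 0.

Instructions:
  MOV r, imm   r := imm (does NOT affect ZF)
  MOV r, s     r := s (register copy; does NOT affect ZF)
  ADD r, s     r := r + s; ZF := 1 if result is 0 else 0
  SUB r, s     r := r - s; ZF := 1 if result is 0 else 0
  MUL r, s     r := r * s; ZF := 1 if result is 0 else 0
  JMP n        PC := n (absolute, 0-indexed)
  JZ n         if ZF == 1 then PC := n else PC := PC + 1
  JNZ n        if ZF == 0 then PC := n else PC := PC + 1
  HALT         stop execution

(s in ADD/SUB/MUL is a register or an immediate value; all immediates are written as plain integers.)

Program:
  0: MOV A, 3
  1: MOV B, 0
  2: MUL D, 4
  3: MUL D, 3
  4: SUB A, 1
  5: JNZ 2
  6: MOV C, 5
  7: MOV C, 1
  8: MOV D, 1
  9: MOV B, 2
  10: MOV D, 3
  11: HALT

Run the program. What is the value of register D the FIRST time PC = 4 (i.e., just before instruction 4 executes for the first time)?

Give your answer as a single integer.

Step 1: PC=0 exec 'MOV A, 3'. After: A=3 B=0 C=0 D=0 ZF=0 PC=1
Step 2: PC=1 exec 'MOV B, 0'. After: A=3 B=0 C=0 D=0 ZF=0 PC=2
Step 3: PC=2 exec 'MUL D, 4'. After: A=3 B=0 C=0 D=0 ZF=1 PC=3
Step 4: PC=3 exec 'MUL D, 3'. After: A=3 B=0 C=0 D=0 ZF=1 PC=4
First time PC=4: D=0

0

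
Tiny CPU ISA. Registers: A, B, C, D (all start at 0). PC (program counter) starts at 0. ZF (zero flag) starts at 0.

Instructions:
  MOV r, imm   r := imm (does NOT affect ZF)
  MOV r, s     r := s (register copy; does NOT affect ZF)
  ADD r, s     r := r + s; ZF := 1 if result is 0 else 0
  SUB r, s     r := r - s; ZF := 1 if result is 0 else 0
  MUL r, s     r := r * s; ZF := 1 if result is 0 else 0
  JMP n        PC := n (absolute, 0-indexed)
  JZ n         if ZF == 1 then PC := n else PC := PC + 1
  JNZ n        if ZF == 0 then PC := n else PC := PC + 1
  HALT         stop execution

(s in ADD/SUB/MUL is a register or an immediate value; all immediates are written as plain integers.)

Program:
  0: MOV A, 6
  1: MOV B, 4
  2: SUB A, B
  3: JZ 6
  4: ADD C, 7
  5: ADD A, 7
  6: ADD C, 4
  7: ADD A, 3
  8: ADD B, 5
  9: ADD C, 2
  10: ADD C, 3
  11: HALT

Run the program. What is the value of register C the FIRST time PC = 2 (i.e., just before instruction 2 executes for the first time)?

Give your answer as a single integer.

Step 1: PC=0 exec 'MOV A, 6'. After: A=6 B=0 C=0 D=0 ZF=0 PC=1
Step 2: PC=1 exec 'MOV B, 4'. After: A=6 B=4 C=0 D=0 ZF=0 PC=2
First time PC=2: C=0

0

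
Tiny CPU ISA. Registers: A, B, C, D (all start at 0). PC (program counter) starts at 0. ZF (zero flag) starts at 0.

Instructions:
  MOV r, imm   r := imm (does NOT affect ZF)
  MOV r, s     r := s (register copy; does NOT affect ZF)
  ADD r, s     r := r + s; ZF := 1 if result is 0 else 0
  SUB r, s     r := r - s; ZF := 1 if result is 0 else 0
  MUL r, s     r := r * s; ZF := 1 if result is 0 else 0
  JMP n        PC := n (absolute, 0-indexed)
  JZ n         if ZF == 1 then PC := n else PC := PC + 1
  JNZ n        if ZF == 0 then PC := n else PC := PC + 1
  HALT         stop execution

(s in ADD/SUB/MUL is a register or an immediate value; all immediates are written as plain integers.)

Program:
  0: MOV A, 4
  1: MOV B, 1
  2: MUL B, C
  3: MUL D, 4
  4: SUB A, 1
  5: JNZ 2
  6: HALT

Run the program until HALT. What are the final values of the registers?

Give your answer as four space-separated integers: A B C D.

Step 1: PC=0 exec 'MOV A, 4'. After: A=4 B=0 C=0 D=0 ZF=0 PC=1
Step 2: PC=1 exec 'MOV B, 1'. After: A=4 B=1 C=0 D=0 ZF=0 PC=2
Step 3: PC=2 exec 'MUL B, C'. After: A=4 B=0 C=0 D=0 ZF=1 PC=3
Step 4: PC=3 exec 'MUL D, 4'. After: A=4 B=0 C=0 D=0 ZF=1 PC=4
Step 5: PC=4 exec 'SUB A, 1'. After: A=3 B=0 C=0 D=0 ZF=0 PC=5
Step 6: PC=5 exec 'JNZ 2'. After: A=3 B=0 C=0 D=0 ZF=0 PC=2
Step 7: PC=2 exec 'MUL B, C'. After: A=3 B=0 C=0 D=0 ZF=1 PC=3
Step 8: PC=3 exec 'MUL D, 4'. After: A=3 B=0 C=0 D=0 ZF=1 PC=4
Step 9: PC=4 exec 'SUB A, 1'. After: A=2 B=0 C=0 D=0 ZF=0 PC=5
Step 10: PC=5 exec 'JNZ 2'. After: A=2 B=0 C=0 D=0 ZF=0 PC=2
Step 11: PC=2 exec 'MUL B, C'. After: A=2 B=0 C=0 D=0 ZF=1 PC=3
Step 12: PC=3 exec 'MUL D, 4'. After: A=2 B=0 C=0 D=0 ZF=1 PC=4
Step 13: PC=4 exec 'SUB A, 1'. After: A=1 B=0 C=0 D=0 ZF=0 PC=5
Step 14: PC=5 exec 'JNZ 2'. After: A=1 B=0 C=0 D=0 ZF=0 PC=2
Step 15: PC=2 exec 'MUL B, C'. After: A=1 B=0 C=0 D=0 ZF=1 PC=3
Step 16: PC=3 exec 'MUL D, 4'. After: A=1 B=0 C=0 D=0 ZF=1 PC=4
Step 17: PC=4 exec 'SUB A, 1'. After: A=0 B=0 C=0 D=0 ZF=1 PC=5
Step 18: PC=5 exec 'JNZ 2'. After: A=0 B=0 C=0 D=0 ZF=1 PC=6
Step 19: PC=6 exec 'HALT'. After: A=0 B=0 C=0 D=0 ZF=1 PC=6 HALTED

Answer: 0 0 0 0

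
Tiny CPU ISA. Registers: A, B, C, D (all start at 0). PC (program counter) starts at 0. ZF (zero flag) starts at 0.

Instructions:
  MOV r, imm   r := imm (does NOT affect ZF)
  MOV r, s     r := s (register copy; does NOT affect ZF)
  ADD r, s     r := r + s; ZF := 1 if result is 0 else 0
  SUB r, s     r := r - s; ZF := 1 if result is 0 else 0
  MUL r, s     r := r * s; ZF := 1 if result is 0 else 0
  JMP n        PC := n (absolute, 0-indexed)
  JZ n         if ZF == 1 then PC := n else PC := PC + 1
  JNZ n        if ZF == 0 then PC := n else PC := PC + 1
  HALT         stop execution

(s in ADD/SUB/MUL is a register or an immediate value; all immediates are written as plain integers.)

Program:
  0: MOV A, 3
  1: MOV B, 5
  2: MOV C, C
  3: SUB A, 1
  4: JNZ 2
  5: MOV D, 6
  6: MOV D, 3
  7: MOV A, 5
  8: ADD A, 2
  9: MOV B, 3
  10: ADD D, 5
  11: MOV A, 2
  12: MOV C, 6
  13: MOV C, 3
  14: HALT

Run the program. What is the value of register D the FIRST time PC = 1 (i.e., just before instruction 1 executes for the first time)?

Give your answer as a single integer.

Step 1: PC=0 exec 'MOV A, 3'. After: A=3 B=0 C=0 D=0 ZF=0 PC=1
First time PC=1: D=0

0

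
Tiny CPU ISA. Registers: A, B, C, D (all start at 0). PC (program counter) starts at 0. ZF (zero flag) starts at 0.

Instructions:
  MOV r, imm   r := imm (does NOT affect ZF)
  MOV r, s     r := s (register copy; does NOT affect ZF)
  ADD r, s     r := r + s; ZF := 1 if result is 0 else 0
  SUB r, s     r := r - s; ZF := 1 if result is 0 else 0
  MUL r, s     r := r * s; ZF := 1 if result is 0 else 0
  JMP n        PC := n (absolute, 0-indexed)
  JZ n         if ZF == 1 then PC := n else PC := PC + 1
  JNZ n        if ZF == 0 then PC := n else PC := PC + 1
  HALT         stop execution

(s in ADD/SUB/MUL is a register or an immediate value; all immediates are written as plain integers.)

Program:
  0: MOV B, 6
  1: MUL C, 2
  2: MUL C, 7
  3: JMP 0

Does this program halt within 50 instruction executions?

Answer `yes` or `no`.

Answer: no

Derivation:
Step 1: PC=0 exec 'MOV B, 6'. After: A=0 B=6 C=0 D=0 ZF=0 PC=1
Step 2: PC=1 exec 'MUL C, 2'. After: A=0 B=6 C=0 D=0 ZF=1 PC=2
Step 3: PC=2 exec 'MUL C, 7'. After: A=0 B=6 C=0 D=0 ZF=1 PC=3
Step 4: PC=3 exec 'JMP 0'. After: A=0 B=6 C=0 D=0 ZF=1 PC=0
Step 5: PC=0 exec 'MOV B, 6'. After: A=0 B=6 C=0 D=0 ZF=1 PC=1
Step 6: PC=1 exec 'MUL C, 2'. After: A=0 B=6 C=0 D=0 ZF=1 PC=2
State after step 6 equals state after step 2: the program is in a cycle of length 4 and will never halt.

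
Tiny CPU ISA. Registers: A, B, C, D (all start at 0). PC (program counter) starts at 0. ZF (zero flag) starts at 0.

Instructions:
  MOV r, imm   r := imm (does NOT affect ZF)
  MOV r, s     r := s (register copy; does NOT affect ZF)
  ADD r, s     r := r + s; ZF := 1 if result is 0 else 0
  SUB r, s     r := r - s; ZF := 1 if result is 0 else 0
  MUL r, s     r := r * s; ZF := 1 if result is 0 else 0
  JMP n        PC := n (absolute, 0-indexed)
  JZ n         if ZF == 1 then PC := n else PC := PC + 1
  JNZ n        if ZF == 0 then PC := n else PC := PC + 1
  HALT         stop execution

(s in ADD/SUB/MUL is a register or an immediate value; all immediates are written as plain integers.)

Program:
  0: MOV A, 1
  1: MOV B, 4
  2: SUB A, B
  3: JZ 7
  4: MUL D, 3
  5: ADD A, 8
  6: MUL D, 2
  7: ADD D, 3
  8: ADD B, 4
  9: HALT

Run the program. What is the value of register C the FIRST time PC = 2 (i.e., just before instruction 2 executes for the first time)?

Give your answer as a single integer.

Step 1: PC=0 exec 'MOV A, 1'. After: A=1 B=0 C=0 D=0 ZF=0 PC=1
Step 2: PC=1 exec 'MOV B, 4'. After: A=1 B=4 C=0 D=0 ZF=0 PC=2
First time PC=2: C=0

0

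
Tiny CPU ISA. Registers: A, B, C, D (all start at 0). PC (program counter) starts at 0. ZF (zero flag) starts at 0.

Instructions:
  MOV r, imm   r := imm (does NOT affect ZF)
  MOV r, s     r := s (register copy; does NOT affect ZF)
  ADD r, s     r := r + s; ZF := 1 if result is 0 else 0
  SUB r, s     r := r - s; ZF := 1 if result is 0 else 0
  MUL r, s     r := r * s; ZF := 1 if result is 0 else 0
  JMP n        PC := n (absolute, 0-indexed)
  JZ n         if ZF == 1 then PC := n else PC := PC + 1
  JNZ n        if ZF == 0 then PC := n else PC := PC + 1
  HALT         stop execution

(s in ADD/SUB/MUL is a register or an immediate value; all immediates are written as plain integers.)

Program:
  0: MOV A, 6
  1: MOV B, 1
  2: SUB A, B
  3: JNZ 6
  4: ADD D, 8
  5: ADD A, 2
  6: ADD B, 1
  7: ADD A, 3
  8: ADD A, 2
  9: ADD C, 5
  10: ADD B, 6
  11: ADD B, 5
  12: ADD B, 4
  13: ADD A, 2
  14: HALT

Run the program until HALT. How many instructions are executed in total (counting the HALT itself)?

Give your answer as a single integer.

Answer: 13

Derivation:
Step 1: PC=0 exec 'MOV A, 6'. After: A=6 B=0 C=0 D=0 ZF=0 PC=1
Step 2: PC=1 exec 'MOV B, 1'. After: A=6 B=1 C=0 D=0 ZF=0 PC=2
Step 3: PC=2 exec 'SUB A, B'. After: A=5 B=1 C=0 D=0 ZF=0 PC=3
Step 4: PC=3 exec 'JNZ 6'. After: A=5 B=1 C=0 D=0 ZF=0 PC=6
Step 5: PC=6 exec 'ADD B, 1'. After: A=5 B=2 C=0 D=0 ZF=0 PC=7
Step 6: PC=7 exec 'ADD A, 3'. After: A=8 B=2 C=0 D=0 ZF=0 PC=8
Step 7: PC=8 exec 'ADD A, 2'. After: A=10 B=2 C=0 D=0 ZF=0 PC=9
Step 8: PC=9 exec 'ADD C, 5'. After: A=10 B=2 C=5 D=0 ZF=0 PC=10
Step 9: PC=10 exec 'ADD B, 6'. After: A=10 B=8 C=5 D=0 ZF=0 PC=11
Step 10: PC=11 exec 'ADD B, 5'. After: A=10 B=13 C=5 D=0 ZF=0 PC=12
Step 11: PC=12 exec 'ADD B, 4'. After: A=10 B=17 C=5 D=0 ZF=0 PC=13
Step 12: PC=13 exec 'ADD A, 2'. After: A=12 B=17 C=5 D=0 ZF=0 PC=14
Step 13: PC=14 exec 'HALT'. After: A=12 B=17 C=5 D=0 ZF=0 PC=14 HALTED
Total instructions executed: 13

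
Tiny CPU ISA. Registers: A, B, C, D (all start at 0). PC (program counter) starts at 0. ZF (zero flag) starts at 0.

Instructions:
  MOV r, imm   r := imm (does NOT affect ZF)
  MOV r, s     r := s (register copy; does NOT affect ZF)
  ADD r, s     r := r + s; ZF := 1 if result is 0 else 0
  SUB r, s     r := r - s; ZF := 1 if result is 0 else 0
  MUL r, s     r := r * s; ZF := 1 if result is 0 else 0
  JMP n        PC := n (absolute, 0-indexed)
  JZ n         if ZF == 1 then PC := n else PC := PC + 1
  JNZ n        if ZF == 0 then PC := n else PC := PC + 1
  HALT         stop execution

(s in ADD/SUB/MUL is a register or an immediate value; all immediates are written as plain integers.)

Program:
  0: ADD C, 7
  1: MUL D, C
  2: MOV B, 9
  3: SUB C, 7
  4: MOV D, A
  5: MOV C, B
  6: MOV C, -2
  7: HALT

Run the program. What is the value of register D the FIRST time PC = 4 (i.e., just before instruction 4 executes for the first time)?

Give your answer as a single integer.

Step 1: PC=0 exec 'ADD C, 7'. After: A=0 B=0 C=7 D=0 ZF=0 PC=1
Step 2: PC=1 exec 'MUL D, C'. After: A=0 B=0 C=7 D=0 ZF=1 PC=2
Step 3: PC=2 exec 'MOV B, 9'. After: A=0 B=9 C=7 D=0 ZF=1 PC=3
Step 4: PC=3 exec 'SUB C, 7'. After: A=0 B=9 C=0 D=0 ZF=1 PC=4
First time PC=4: D=0

0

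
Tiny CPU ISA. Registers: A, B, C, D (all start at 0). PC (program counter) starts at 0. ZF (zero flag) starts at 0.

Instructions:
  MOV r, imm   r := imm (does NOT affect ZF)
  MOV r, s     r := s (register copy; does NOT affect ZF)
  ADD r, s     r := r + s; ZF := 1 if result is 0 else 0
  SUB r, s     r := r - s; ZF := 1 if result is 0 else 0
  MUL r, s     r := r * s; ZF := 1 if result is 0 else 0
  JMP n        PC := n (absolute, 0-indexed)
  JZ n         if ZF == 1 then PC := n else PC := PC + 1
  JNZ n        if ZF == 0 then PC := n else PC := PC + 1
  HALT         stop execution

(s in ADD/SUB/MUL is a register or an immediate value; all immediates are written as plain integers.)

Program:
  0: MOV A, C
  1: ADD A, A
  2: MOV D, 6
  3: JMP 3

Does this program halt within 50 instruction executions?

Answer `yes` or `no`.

Step 1: PC=0 exec 'MOV A, C'. After: A=0 B=0 C=0 D=0 ZF=0 PC=1
Step 2: PC=1 exec 'ADD A, A'. After: A=0 B=0 C=0 D=0 ZF=1 PC=2
Step 3: PC=2 exec 'MOV D, 6'. After: A=0 B=0 C=0 D=6 ZF=1 PC=3
Step 4: PC=3 exec 'JMP 3'. After: A=0 B=0 C=0 D=6 ZF=1 PC=3
State after step 4 equals state after step 3: the program is in a cycle of length 1 and will never halt.

Answer: no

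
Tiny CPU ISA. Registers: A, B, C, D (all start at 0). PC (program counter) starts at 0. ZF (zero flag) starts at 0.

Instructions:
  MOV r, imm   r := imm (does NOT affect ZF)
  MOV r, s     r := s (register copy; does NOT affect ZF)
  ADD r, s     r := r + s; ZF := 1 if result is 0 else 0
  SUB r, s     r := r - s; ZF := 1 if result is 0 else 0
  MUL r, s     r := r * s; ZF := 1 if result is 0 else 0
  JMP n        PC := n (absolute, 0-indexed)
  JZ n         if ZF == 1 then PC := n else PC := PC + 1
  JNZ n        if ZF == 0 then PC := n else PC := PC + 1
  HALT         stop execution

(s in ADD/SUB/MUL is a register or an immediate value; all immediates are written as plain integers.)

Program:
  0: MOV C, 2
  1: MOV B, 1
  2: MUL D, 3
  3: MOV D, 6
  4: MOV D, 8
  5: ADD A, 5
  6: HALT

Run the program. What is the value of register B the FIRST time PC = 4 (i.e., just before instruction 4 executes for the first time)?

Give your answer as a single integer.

Step 1: PC=0 exec 'MOV C, 2'. After: A=0 B=0 C=2 D=0 ZF=0 PC=1
Step 2: PC=1 exec 'MOV B, 1'. After: A=0 B=1 C=2 D=0 ZF=0 PC=2
Step 3: PC=2 exec 'MUL D, 3'. After: A=0 B=1 C=2 D=0 ZF=1 PC=3
Step 4: PC=3 exec 'MOV D, 6'. After: A=0 B=1 C=2 D=6 ZF=1 PC=4
First time PC=4: B=1

1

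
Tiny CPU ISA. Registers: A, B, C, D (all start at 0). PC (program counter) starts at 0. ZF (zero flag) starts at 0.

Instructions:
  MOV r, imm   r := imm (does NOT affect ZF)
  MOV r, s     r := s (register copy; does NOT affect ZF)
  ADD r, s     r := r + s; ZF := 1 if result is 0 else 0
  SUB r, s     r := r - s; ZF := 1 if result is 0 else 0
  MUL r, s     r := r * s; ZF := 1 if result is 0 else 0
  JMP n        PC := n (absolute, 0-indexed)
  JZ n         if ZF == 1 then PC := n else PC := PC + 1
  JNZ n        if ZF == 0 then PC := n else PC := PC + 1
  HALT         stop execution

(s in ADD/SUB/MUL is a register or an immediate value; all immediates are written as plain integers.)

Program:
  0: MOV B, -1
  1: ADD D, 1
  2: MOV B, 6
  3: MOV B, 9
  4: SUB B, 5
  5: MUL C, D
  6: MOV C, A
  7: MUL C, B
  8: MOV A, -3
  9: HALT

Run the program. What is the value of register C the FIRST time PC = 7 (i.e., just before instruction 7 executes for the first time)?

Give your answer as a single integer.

Step 1: PC=0 exec 'MOV B, -1'. After: A=0 B=-1 C=0 D=0 ZF=0 PC=1
Step 2: PC=1 exec 'ADD D, 1'. After: A=0 B=-1 C=0 D=1 ZF=0 PC=2
Step 3: PC=2 exec 'MOV B, 6'. After: A=0 B=6 C=0 D=1 ZF=0 PC=3
Step 4: PC=3 exec 'MOV B, 9'. After: A=0 B=9 C=0 D=1 ZF=0 PC=4
Step 5: PC=4 exec 'SUB B, 5'. After: A=0 B=4 C=0 D=1 ZF=0 PC=5
Step 6: PC=5 exec 'MUL C, D'. After: A=0 B=4 C=0 D=1 ZF=1 PC=6
Step 7: PC=6 exec 'MOV C, A'. After: A=0 B=4 C=0 D=1 ZF=1 PC=7
First time PC=7: C=0

0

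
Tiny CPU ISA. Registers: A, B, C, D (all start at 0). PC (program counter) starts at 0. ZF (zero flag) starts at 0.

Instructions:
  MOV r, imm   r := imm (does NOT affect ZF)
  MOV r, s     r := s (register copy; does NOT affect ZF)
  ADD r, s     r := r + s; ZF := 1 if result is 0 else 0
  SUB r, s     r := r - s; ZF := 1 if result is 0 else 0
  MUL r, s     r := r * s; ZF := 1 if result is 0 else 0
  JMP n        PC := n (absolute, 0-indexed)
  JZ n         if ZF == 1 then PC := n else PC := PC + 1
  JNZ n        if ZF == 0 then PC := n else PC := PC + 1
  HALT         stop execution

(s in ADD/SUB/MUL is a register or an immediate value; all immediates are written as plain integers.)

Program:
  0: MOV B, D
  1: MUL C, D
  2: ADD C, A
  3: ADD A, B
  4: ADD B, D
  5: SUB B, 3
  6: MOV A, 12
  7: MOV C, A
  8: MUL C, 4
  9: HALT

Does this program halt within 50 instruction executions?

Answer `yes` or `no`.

Answer: yes

Derivation:
Step 1: PC=0 exec 'MOV B, D'. After: A=0 B=0 C=0 D=0 ZF=0 PC=1
Step 2: PC=1 exec 'MUL C, D'. After: A=0 B=0 C=0 D=0 ZF=1 PC=2
Step 3: PC=2 exec 'ADD C, A'. After: A=0 B=0 C=0 D=0 ZF=1 PC=3
Step 4: PC=3 exec 'ADD A, B'. After: A=0 B=0 C=0 D=0 ZF=1 PC=4
Step 5: PC=4 exec 'ADD B, D'. After: A=0 B=0 C=0 D=0 ZF=1 PC=5
Step 6: PC=5 exec 'SUB B, 3'. After: A=0 B=-3 C=0 D=0 ZF=0 PC=6
Step 7: PC=6 exec 'MOV A, 12'. After: A=12 B=-3 C=0 D=0 ZF=0 PC=7
Step 8: PC=7 exec 'MOV C, A'. After: A=12 B=-3 C=12 D=0 ZF=0 PC=8
Step 9: PC=8 exec 'MUL C, 4'. After: A=12 B=-3 C=48 D=0 ZF=0 PC=9
Step 10: PC=9 exec 'HALT'. After: A=12 B=-3 C=48 D=0 ZF=0 PC=9 HALTED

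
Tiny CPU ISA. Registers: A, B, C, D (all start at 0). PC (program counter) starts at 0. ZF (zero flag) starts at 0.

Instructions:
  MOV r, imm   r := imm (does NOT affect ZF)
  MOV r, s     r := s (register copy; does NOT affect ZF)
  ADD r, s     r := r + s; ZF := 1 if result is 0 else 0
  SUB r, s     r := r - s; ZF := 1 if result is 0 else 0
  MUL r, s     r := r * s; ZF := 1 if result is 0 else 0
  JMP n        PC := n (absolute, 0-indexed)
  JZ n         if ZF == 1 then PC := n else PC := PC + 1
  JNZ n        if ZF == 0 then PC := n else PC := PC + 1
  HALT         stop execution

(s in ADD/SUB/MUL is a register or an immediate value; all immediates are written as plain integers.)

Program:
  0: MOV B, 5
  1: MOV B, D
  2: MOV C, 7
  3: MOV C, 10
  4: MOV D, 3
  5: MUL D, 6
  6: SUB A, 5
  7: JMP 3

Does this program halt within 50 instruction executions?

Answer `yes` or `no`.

Answer: no

Derivation:
Step 1: PC=0 exec 'MOV B, 5'. After: A=0 B=5 C=0 D=0 ZF=0 PC=1
Step 2: PC=1 exec 'MOV B, D'. After: A=0 B=0 C=0 D=0 ZF=0 PC=2
Step 3: PC=2 exec 'MOV C, 7'. After: A=0 B=0 C=7 D=0 ZF=0 PC=3
Step 4: PC=3 exec 'MOV C, 10'. After: A=0 B=0 C=10 D=0 ZF=0 PC=4
Step 5: PC=4 exec 'MOV D, 3'. After: A=0 B=0 C=10 D=3 ZF=0 PC=5
Step 6: PC=5 exec 'MUL D, 6'. After: A=0 B=0 C=10 D=18 ZF=0 PC=6
Step 7: PC=6 exec 'SUB A, 5'. After: A=-5 B=0 C=10 D=18 ZF=0 PC=7
Step 8: PC=7 exec 'JMP 3'. After: A=-5 B=0 C=10 D=18 ZF=0 PC=3
Step 9: PC=3 exec 'MOV C, 10'. After: A=-5 B=0 C=10 D=18 ZF=0 PC=4
Step 10: PC=4 exec 'MOV D, 3'. After: A=-5 B=0 C=10 D=3 ZF=0 PC=5
Step 11: PC=5 exec 'MUL D, 6'. After: A=-5 B=0 C=10 D=18 ZF=0 PC=6
Step 12: PC=6 exec 'SUB A, 5'. After: A=-10 B=0 C=10 D=18 ZF=0 PC=7
Step 13: PC=7 exec 'JMP 3'. After: A=-10 B=0 C=10 D=18 ZF=0 PC=3
Step 14: PC=3 exec 'MOV C, 10'. After: A=-10 B=0 C=10 D=18 ZF=0 PC=4
Step 15: PC=4 exec 'MOV D, 3'. After: A=-10 B=0 C=10 D=3 ZF=0 PC=5
After 50 steps: not halted. PC revisits the same instructions with no path to HALT; will never halt.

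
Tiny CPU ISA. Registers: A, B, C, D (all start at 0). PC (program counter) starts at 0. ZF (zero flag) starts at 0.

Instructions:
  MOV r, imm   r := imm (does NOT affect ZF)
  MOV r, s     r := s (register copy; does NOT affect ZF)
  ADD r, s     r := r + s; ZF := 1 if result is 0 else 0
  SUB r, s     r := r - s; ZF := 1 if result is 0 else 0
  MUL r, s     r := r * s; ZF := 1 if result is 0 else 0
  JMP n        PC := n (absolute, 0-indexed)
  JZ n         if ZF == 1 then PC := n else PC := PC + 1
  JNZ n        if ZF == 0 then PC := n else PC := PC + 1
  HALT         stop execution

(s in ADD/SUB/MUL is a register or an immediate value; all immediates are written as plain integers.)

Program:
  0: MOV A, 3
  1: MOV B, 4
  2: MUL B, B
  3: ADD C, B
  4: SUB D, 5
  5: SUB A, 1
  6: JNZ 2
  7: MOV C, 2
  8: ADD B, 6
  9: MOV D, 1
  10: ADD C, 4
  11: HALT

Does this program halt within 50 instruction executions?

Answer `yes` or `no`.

Step 1: PC=0 exec 'MOV A, 3'. After: A=3 B=0 C=0 D=0 ZF=0 PC=1
Step 2: PC=1 exec 'MOV B, 4'. After: A=3 B=4 C=0 D=0 ZF=0 PC=2
Step 3: PC=2 exec 'MUL B, B'. After: A=3 B=16 C=0 D=0 ZF=0 PC=3
Step 4: PC=3 exec 'ADD C, B'. After: A=3 B=16 C=16 D=0 ZF=0 PC=4
Step 5: PC=4 exec 'SUB D, 5'. After: A=3 B=16 C=16 D=-5 ZF=0 PC=5
Step 6: PC=5 exec 'SUB A, 1'. After: A=2 B=16 C=16 D=-5 ZF=0 PC=6
Step 7: PC=6 exec 'JNZ 2'. After: A=2 B=16 C=16 D=-5 ZF=0 PC=2
Step 8: PC=2 exec 'MUL B, B'. After: A=2 B=256 C=16 D=-5 ZF=0 PC=3
Step 9: PC=3 exec 'ADD C, B'. After: A=2 B=256 C=272 D=-5 ZF=0 PC=4
Step 10: PC=4 exec 'SUB D, 5'. After: A=2 B=256 C=272 D=-10 ZF=0 PC=5
Step 11: PC=5 exec 'SUB A, 1'. After: A=1 B=256 C=272 D=-10 ZF=0 PC=6
Step 12: PC=6 exec 'JNZ 2'. After: A=1 B=256 C=272 D=-10 ZF=0 PC=2
Step 13: PC=2 exec 'MUL B, B'. After: A=1 B=65536 C=272 D=-10 ZF=0 PC=3
Step 14: PC=3 exec 'ADD C, B'. After: A=1 B=65536 C=65808 D=-10 ZF=0 PC=4
Step 15: PC=4 exec 'SUB D, 5'. After: A=1 B=65536 C=65808 D=-15 ZF=0 PC=5
Step 16: PC=5 exec 'SUB A, 1'. After: A=0 B=65536 C=65808 D=-15 ZF=1 PC=6
Step 17: PC=6 exec 'JNZ 2'. After: A=0 B=65536 C=65808 D=-15 ZF=1 PC=7
Step 18: PC=7 exec 'MOV C, 2'. After: A=0 B=65536 C=2 D=-15 ZF=1 PC=8
Step 19: PC=8 exec 'ADD B, 6'. After: A=0 B=65542 C=2 D=-15 ZF=0 PC=9
Step 20: PC=9 exec 'MOV D, 1'. After: A=0 B=65542 C=2 D=1 ZF=0 PC=10
Step 21: PC=10 exec 'ADD C, 4'. After: A=0 B=65542 C=6 D=1 ZF=0 PC=11
Step 22: PC=11 exec 'HALT'. After: A=0 B=65542 C=6 D=1 ZF=0 PC=11 HALTED

Answer: yes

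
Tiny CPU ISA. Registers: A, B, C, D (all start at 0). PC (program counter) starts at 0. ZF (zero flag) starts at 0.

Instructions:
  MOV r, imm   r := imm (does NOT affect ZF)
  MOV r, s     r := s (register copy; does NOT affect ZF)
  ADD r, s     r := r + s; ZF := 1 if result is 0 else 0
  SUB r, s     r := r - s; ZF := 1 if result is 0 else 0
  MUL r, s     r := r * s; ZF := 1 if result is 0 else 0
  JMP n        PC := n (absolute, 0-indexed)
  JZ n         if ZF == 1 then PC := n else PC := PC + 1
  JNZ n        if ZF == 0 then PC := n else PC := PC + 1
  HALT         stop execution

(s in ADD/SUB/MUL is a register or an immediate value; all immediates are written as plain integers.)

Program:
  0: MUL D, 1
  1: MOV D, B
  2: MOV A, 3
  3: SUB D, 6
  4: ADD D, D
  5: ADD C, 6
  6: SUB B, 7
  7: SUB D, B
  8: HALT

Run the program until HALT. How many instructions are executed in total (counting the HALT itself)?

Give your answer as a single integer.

Step 1: PC=0 exec 'MUL D, 1'. After: A=0 B=0 C=0 D=0 ZF=1 PC=1
Step 2: PC=1 exec 'MOV D, B'. After: A=0 B=0 C=0 D=0 ZF=1 PC=2
Step 3: PC=2 exec 'MOV A, 3'. After: A=3 B=0 C=0 D=0 ZF=1 PC=3
Step 4: PC=3 exec 'SUB D, 6'. After: A=3 B=0 C=0 D=-6 ZF=0 PC=4
Step 5: PC=4 exec 'ADD D, D'. After: A=3 B=0 C=0 D=-12 ZF=0 PC=5
Step 6: PC=5 exec 'ADD C, 6'. After: A=3 B=0 C=6 D=-12 ZF=0 PC=6
Step 7: PC=6 exec 'SUB B, 7'. After: A=3 B=-7 C=6 D=-12 ZF=0 PC=7
Step 8: PC=7 exec 'SUB D, B'. After: A=3 B=-7 C=6 D=-5 ZF=0 PC=8
Step 9: PC=8 exec 'HALT'. After: A=3 B=-7 C=6 D=-5 ZF=0 PC=8 HALTED
Total instructions executed: 9

Answer: 9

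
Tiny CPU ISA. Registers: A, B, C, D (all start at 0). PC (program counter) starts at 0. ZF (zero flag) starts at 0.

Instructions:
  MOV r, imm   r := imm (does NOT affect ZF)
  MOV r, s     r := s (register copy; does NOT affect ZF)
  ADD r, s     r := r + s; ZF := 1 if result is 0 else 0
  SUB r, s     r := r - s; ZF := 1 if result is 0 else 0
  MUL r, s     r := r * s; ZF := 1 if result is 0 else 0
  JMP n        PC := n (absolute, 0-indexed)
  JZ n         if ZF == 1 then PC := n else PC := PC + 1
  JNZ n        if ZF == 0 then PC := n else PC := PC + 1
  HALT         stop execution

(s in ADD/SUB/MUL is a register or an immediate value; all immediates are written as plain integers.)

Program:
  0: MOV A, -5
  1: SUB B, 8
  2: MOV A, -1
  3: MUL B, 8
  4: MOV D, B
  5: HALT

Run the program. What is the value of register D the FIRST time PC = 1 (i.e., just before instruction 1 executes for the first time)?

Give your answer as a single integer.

Step 1: PC=0 exec 'MOV A, -5'. After: A=-5 B=0 C=0 D=0 ZF=0 PC=1
First time PC=1: D=0

0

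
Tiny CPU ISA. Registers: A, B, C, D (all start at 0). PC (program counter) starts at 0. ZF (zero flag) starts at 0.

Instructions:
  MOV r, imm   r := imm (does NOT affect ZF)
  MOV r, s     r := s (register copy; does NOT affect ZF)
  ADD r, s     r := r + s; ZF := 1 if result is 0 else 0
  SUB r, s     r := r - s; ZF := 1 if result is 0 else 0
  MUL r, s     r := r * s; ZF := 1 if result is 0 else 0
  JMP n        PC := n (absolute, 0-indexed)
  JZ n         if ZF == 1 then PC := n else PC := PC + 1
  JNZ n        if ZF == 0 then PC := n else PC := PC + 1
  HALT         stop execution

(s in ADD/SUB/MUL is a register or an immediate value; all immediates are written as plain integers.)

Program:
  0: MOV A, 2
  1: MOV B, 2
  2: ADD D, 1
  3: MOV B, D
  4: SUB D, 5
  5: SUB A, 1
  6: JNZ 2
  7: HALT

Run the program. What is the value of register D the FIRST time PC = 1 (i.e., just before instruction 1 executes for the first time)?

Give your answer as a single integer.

Step 1: PC=0 exec 'MOV A, 2'. After: A=2 B=0 C=0 D=0 ZF=0 PC=1
First time PC=1: D=0

0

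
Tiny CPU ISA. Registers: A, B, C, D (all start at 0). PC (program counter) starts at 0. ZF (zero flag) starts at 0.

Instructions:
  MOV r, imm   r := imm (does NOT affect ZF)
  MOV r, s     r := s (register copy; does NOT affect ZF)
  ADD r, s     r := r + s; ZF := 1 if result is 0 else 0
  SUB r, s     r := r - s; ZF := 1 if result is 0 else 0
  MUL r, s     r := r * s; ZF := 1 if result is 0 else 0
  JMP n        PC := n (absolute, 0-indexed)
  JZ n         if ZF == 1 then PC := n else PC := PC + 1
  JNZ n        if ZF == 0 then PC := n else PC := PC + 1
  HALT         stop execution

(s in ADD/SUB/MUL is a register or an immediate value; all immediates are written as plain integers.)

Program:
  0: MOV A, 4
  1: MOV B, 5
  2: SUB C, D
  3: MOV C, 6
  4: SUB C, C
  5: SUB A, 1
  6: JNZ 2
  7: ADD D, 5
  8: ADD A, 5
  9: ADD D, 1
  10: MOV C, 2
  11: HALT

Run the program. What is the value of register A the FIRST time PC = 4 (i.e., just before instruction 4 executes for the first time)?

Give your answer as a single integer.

Step 1: PC=0 exec 'MOV A, 4'. After: A=4 B=0 C=0 D=0 ZF=0 PC=1
Step 2: PC=1 exec 'MOV B, 5'. After: A=4 B=5 C=0 D=0 ZF=0 PC=2
Step 3: PC=2 exec 'SUB C, D'. After: A=4 B=5 C=0 D=0 ZF=1 PC=3
Step 4: PC=3 exec 'MOV C, 6'. After: A=4 B=5 C=6 D=0 ZF=1 PC=4
First time PC=4: A=4

4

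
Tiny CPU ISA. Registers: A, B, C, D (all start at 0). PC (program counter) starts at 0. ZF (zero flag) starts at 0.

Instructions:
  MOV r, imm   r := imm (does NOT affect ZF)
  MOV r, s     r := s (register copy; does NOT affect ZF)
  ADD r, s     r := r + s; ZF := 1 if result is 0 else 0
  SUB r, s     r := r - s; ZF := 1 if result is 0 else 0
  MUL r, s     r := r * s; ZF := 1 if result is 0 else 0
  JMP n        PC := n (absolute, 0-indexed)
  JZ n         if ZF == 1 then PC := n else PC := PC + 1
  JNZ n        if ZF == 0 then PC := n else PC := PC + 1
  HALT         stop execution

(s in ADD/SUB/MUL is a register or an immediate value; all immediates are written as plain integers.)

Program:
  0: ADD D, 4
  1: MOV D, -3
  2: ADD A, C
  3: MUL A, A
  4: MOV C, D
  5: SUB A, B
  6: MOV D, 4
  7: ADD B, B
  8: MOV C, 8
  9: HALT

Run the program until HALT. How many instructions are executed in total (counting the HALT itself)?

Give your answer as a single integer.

Step 1: PC=0 exec 'ADD D, 4'. After: A=0 B=0 C=0 D=4 ZF=0 PC=1
Step 2: PC=1 exec 'MOV D, -3'. After: A=0 B=0 C=0 D=-3 ZF=0 PC=2
Step 3: PC=2 exec 'ADD A, C'. After: A=0 B=0 C=0 D=-3 ZF=1 PC=3
Step 4: PC=3 exec 'MUL A, A'. After: A=0 B=0 C=0 D=-3 ZF=1 PC=4
Step 5: PC=4 exec 'MOV C, D'. After: A=0 B=0 C=-3 D=-3 ZF=1 PC=5
Step 6: PC=5 exec 'SUB A, B'. After: A=0 B=0 C=-3 D=-3 ZF=1 PC=6
Step 7: PC=6 exec 'MOV D, 4'. After: A=0 B=0 C=-3 D=4 ZF=1 PC=7
Step 8: PC=7 exec 'ADD B, B'. After: A=0 B=0 C=-3 D=4 ZF=1 PC=8
Step 9: PC=8 exec 'MOV C, 8'. After: A=0 B=0 C=8 D=4 ZF=1 PC=9
Step 10: PC=9 exec 'HALT'. After: A=0 B=0 C=8 D=4 ZF=1 PC=9 HALTED
Total instructions executed: 10

Answer: 10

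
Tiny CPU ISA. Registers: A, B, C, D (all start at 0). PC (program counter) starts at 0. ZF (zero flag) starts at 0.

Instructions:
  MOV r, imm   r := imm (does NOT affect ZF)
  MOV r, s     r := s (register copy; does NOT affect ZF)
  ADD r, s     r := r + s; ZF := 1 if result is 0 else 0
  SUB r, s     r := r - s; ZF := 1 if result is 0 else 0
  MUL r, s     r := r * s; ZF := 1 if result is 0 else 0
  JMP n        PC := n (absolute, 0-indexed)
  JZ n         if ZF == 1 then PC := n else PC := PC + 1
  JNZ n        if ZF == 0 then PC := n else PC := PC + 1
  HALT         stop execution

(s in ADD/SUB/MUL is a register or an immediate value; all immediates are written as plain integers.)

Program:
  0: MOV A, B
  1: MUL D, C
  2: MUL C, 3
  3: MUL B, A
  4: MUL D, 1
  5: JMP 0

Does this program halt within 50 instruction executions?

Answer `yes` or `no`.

Answer: no

Derivation:
Step 1: PC=0 exec 'MOV A, B'. After: A=0 B=0 C=0 D=0 ZF=0 PC=1
Step 2: PC=1 exec 'MUL D, C'. After: A=0 B=0 C=0 D=0 ZF=1 PC=2
Step 3: PC=2 exec 'MUL C, 3'. After: A=0 B=0 C=0 D=0 ZF=1 PC=3
Step 4: PC=3 exec 'MUL B, A'. After: A=0 B=0 C=0 D=0 ZF=1 PC=4
Step 5: PC=4 exec 'MUL D, 1'. After: A=0 B=0 C=0 D=0 ZF=1 PC=5
Step 6: PC=5 exec 'JMP 0'. After: A=0 B=0 C=0 D=0 ZF=1 PC=0
Step 7: PC=0 exec 'MOV A, B'. After: A=0 B=0 C=0 D=0 ZF=1 PC=1
Step 8: PC=1 exec 'MUL D, C'. After: A=0 B=0 C=0 D=0 ZF=1 PC=2
State after step 8 equals state after step 2: the program is in a cycle of length 6 and will never halt.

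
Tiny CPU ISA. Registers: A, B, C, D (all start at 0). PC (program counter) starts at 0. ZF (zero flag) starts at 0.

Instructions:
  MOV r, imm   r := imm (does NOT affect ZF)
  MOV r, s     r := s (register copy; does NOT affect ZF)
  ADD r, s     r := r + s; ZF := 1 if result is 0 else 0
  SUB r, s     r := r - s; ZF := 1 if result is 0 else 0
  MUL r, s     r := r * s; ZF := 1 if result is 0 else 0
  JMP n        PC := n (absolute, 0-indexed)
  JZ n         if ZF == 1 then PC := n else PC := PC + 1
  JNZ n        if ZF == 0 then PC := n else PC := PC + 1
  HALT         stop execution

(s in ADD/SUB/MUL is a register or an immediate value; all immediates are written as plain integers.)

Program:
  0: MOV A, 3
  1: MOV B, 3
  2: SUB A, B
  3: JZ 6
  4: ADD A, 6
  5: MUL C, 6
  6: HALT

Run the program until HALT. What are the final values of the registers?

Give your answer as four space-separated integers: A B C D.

Answer: 0 3 0 0

Derivation:
Step 1: PC=0 exec 'MOV A, 3'. After: A=3 B=0 C=0 D=0 ZF=0 PC=1
Step 2: PC=1 exec 'MOV B, 3'. After: A=3 B=3 C=0 D=0 ZF=0 PC=2
Step 3: PC=2 exec 'SUB A, B'. After: A=0 B=3 C=0 D=0 ZF=1 PC=3
Step 4: PC=3 exec 'JZ 6'. After: A=0 B=3 C=0 D=0 ZF=1 PC=6
Step 5: PC=6 exec 'HALT'. After: A=0 B=3 C=0 D=0 ZF=1 PC=6 HALTED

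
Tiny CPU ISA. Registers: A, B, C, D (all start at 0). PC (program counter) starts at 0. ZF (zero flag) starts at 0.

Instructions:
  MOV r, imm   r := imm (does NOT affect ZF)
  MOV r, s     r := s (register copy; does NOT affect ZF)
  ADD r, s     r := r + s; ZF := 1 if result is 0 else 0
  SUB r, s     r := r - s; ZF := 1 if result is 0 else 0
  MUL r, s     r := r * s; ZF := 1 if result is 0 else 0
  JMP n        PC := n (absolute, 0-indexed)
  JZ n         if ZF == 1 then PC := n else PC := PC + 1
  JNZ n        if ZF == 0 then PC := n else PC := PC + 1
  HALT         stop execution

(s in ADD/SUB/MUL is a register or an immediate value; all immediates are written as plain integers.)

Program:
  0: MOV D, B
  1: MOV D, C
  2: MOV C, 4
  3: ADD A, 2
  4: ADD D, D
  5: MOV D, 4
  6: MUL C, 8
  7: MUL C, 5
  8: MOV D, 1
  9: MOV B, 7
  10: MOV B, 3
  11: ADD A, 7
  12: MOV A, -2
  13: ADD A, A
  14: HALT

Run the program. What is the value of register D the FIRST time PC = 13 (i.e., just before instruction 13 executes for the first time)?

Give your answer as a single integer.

Step 1: PC=0 exec 'MOV D, B'. After: A=0 B=0 C=0 D=0 ZF=0 PC=1
Step 2: PC=1 exec 'MOV D, C'. After: A=0 B=0 C=0 D=0 ZF=0 PC=2
Step 3: PC=2 exec 'MOV C, 4'. After: A=0 B=0 C=4 D=0 ZF=0 PC=3
Step 4: PC=3 exec 'ADD A, 2'. After: A=2 B=0 C=4 D=0 ZF=0 PC=4
Step 5: PC=4 exec 'ADD D, D'. After: A=2 B=0 C=4 D=0 ZF=1 PC=5
Step 6: PC=5 exec 'MOV D, 4'. After: A=2 B=0 C=4 D=4 ZF=1 PC=6
Step 7: PC=6 exec 'MUL C, 8'. After: A=2 B=0 C=32 D=4 ZF=0 PC=7
Step 8: PC=7 exec 'MUL C, 5'. After: A=2 B=0 C=160 D=4 ZF=0 PC=8
Step 9: PC=8 exec 'MOV D, 1'. After: A=2 B=0 C=160 D=1 ZF=0 PC=9
Step 10: PC=9 exec 'MOV B, 7'. After: A=2 B=7 C=160 D=1 ZF=0 PC=10
Step 11: PC=10 exec 'MOV B, 3'. After: A=2 B=3 C=160 D=1 ZF=0 PC=11
Step 12: PC=11 exec 'ADD A, 7'. After: A=9 B=3 C=160 D=1 ZF=0 PC=12
Step 13: PC=12 exec 'MOV A, -2'. After: A=-2 B=3 C=160 D=1 ZF=0 PC=13
First time PC=13: D=1

1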